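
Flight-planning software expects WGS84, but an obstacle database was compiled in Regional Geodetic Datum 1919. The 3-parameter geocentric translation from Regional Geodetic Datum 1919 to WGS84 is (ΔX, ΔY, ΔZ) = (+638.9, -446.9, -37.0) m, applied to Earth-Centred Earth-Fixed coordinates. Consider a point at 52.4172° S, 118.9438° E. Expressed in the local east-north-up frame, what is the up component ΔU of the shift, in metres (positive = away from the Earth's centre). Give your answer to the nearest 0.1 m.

The local up (radial) axis is (cos φ cos λ, cos φ sin λ, sin φ), giving ΔU = -188.581 − 238.522 + 29.321 = -397.78 m.

ΔU = -397.8 m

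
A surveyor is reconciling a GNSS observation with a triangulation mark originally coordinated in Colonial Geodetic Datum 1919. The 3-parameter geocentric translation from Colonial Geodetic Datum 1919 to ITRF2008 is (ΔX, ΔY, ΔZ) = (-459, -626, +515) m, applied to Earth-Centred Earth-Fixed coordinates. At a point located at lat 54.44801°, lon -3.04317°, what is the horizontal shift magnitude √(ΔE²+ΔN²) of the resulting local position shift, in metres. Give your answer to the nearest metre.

916 m

The local east axis at (φ, λ) is (−sin λ, cos λ, 0), so ΔE = −sin(-3.04317°)·(-459) + cos(-3.04317°)·(-626) = -649.48 m.
The local north axis is (−sin φ cos λ, −sin φ sin λ, cos φ), giving ΔN = 372.910 − 27.038 + 299.442 = 645.31 m.
Horizontal magnitude = √(ΔE² + ΔN²) = √((-649.48)² + 645.31²) = 915.57 m.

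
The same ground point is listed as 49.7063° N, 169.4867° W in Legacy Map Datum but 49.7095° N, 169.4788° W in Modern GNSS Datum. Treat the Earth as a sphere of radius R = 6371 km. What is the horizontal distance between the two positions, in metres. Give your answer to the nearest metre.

670 m

Δφ = 49.7095° − 49.7063° = +0.0032°; Δλ = -169.4788° − -169.4867° = +0.0079°.
1° along a meridian = πR/180 = 111195 m.
ΔN = Δφ × 111195 = 355.8 m; ΔE = Δλ × 111195 × cos(49.7063°) = +0.0079 × 111195 × 0.646706 = 568.1 m.
Distance = √(ΔE² + ΔN²) = √(568.1² + 355.8²) = 670.3 m.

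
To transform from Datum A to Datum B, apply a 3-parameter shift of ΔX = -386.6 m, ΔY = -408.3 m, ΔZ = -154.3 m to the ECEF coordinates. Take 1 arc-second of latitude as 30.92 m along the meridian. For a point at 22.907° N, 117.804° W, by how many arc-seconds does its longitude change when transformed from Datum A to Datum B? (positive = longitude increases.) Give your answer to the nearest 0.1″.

Δλ = -5.3″

sin φ = 0.389236, cos φ = 0.921138, sin λ = -0.884548, cos λ = -0.466448.
East component: ΔE = −sin λ·ΔX + cos λ·ΔY = −(-0.884548)(-386.6) + (-0.466448)(-408.3) = -151.52 m.
1° of latitude spans 3600 × 30.92 = 111312 m; at latitude φ, 1° of longitude spans that × cos φ = 102533.7 m, so Δλ = -151.52 / 102533.7 × 3600 = -5.320″.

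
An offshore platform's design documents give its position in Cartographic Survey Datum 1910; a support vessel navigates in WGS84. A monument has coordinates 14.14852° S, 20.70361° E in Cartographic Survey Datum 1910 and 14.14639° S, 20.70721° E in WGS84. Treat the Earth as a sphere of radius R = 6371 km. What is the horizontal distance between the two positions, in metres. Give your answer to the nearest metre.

Δφ = -14.14639° − -14.14852° = +0.00213°; Δλ = 20.70721° − 20.70361° = +0.00360°.
1° along a meridian = πR/180 = 111195 m.
ΔN = Δφ × 111195 = 236.8 m; ΔE = Δλ × 111195 × cos(-14.14852°) = +0.00360 × 111195 × 0.969665 = 388.2 m.
Distance = √(ΔE² + ΔN²) = √(388.2² + 236.8²) = 454.7 m.

455 m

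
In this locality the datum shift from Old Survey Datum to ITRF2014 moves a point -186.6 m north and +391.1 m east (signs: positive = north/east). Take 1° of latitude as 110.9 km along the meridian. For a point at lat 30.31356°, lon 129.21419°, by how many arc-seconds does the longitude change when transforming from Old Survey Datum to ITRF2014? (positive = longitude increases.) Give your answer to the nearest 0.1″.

At latitude 30.31356°, cos φ = 0.863276.
1° of longitude at this latitude = 110.9 × cos φ = 95.74 km, so Δλ = 391.1 / 95737.3 = 0.0040851° = 14.706″.

Δλ = 14.7″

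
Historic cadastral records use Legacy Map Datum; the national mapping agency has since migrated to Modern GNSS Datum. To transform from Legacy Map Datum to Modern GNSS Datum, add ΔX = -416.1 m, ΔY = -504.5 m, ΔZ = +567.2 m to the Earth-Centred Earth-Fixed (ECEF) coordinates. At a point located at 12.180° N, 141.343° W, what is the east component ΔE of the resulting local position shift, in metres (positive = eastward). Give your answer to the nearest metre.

ΔE = 134 m

The local east axis at (φ, λ) is (−sin λ, cos λ, 0), so ΔE = −sin(-141.343°)·(-416.1) + cos(-141.343°)·(-504.5) = 134.04 m.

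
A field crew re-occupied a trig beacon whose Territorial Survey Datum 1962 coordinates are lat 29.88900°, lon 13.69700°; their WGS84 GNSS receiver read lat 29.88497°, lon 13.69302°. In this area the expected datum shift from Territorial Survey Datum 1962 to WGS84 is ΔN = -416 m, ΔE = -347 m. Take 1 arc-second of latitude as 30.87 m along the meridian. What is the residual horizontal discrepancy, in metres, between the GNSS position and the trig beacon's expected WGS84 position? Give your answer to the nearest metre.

48 m

Observed coordinate differences: Δφ = -0.00403°, Δλ = -0.00398°.
Converting to metres (1° lat = 111132 m, cos φ = 0.866992): observed ΔN = -447.9 m, observed ΔE = -383.5 m.
Subtracting the expected shift leaves a residual of -447.9 − (-416) = -31.9 m north and -383.5 − (-347) = -36.5 m east.
Residual distance = √((-31.9)² + (-36.5)²) = 48.4 m.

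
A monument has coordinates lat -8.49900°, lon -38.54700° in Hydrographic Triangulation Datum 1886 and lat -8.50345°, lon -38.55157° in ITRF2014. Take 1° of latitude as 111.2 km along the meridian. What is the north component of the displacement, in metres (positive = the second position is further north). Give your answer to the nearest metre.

ΔN = -495 m

Δφ = -8.50345° − -8.49900° = -0.00445°; Δλ = -38.55157° − -38.54700° = -0.00457°.
ΔN = Δφ × 111200 = -494.8 m; ΔE = Δλ × 111200 × cos(-8.49900°) = -0.00457 × 111200 × 0.989018 = -502.6 m.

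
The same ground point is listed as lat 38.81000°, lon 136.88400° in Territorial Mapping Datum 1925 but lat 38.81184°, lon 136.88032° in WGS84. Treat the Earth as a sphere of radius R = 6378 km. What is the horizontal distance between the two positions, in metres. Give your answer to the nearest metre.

379 m

Δφ = 38.81184° − 38.81000° = +0.00184°; Δλ = 136.88032° − 136.88400° = -0.00368°.
1° along a meridian = πR/180 = 111317 m.
ΔN = Δφ × 111317 = 204.8 m; ΔE = Δλ × 111317 × cos(38.81000°) = -0.00368 × 111317 × 0.779229 = -319.2 m.
Distance = √(ΔE² + ΔN²) = √((-319.2)² + 204.8²) = 379.3 m.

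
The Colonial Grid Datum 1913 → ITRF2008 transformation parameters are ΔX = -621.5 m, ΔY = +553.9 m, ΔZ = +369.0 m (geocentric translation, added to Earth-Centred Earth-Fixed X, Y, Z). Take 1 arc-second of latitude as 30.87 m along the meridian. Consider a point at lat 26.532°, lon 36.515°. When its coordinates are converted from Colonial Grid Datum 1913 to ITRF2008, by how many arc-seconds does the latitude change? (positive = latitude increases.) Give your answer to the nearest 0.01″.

Δφ = 13.15″

sin φ = 0.446698, cos φ = 0.894685, sin λ = 0.595033, cos λ = 0.803701.
North component: ΔN = −sin φ cos λ·ΔX − sin φ sin λ·ΔY + cos φ·ΔZ = −(0.446698)(0.803701)(-621.5) − (0.446698)(0.595033)(553.9) + (0.894685)(369.0) = 406.04 m.
1° of latitude spans 3600 × 30.87 = 111132 m, so Δφ = 406.04 / 111132 × 3600 = 13.153″.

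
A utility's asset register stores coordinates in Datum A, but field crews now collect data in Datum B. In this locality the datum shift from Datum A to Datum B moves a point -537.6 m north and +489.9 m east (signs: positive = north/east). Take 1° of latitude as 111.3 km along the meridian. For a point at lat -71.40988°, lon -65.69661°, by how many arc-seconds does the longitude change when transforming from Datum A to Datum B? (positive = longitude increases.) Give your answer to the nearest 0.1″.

At latitude -71.40988°, cos φ = 0.318796.
1° of longitude at this latitude = 111.3 × cos φ = 35.48 km, so Δλ = 489.9 / 35482.0 = 0.0138070° = 49.705″.

Δλ = 49.7″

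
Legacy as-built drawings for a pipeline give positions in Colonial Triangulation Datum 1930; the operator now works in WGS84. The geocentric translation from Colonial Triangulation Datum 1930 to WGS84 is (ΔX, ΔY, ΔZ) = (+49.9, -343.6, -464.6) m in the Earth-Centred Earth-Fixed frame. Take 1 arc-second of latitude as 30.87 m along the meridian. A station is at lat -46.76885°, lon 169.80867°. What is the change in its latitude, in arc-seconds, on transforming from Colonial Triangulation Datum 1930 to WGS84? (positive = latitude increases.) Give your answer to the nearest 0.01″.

Δφ = -12.90″

sin φ = -0.728596, cos φ = 0.684943, sin λ = 0.176936, cos λ = -0.984222.
North component: ΔN = −sin φ cos λ·ΔX − sin φ sin λ·ΔY + cos φ·ΔZ = −(-0.728596)(-0.984222)(49.9) − (-0.728596)(0.176936)(-343.6) + (0.684943)(-464.6) = -398.30 m.
1° of latitude spans 3600 × 30.87 = 111132 m, so Δφ = -398.30 / 111132 × 3600 = -12.903″.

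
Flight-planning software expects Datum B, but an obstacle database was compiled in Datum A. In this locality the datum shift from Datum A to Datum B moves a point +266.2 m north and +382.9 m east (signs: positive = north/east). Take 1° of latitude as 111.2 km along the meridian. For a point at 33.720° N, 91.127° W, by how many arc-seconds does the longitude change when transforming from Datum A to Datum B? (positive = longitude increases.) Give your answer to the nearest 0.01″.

At latitude 33.720°, cos φ = 0.831760.
1° of longitude at this latitude = 111.2 × cos φ = 92.49 km, so Δλ = 382.9 / 92491.8 = 0.0041398° = 14.903″.

Δλ = 14.90″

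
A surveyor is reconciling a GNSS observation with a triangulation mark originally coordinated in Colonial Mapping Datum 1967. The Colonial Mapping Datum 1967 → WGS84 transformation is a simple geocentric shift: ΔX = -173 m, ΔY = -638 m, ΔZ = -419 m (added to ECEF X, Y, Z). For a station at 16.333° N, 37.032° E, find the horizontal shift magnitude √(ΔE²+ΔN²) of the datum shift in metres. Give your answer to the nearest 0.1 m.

478.8 m

The local east axis at (φ, λ) is (−sin λ, cos λ, 0), so ΔE = −sin(37.032°)·(-173) + cos(37.032°)·(-638) = -405.12 m.
The local north axis is (−sin φ cos λ, −sin φ sin λ, cos φ), giving ΔN = 38.838 + 108.056 − 402.091 = -255.20 m.
Horizontal magnitude = √(ΔE² + ΔN²) = √((-405.12)² + (-255.20)²) = 478.80 m.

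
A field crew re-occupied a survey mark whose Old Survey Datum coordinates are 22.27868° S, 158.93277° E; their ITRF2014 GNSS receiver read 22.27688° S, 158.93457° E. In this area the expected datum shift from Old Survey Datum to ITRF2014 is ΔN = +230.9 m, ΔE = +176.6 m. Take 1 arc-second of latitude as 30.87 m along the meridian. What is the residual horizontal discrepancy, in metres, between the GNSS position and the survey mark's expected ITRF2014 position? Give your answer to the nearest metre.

32 m

Observed coordinate differences: Δφ = +0.00180°, Δλ = +0.00180°.
Converting to metres (1° lat = 111132 m, cos φ = 0.925351): observed ΔN = 200.0 m, observed ΔE = 185.1 m.
Subtracting the expected shift leaves a residual of 200.0 − (230.9) = -30.9 m north and 185.1 − (176.6) = 8.5 m east.
Residual distance = √((-30.9)² + 8.5²) = 32.0 m.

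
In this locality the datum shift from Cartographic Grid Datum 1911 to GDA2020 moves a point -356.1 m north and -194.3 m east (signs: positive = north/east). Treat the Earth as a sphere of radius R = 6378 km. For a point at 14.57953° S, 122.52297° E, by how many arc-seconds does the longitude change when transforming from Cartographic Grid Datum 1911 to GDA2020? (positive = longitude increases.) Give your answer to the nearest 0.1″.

Δλ = -6.5″

At latitude -14.57953°, cos φ = 0.967799.
One radian of longitude at latitude φ spans R cos φ, so Δλ = ΔE / (R cos φ) = -194.3 / (6378000 × 0.967799) = -3.1478e-05 rad = -6.493″.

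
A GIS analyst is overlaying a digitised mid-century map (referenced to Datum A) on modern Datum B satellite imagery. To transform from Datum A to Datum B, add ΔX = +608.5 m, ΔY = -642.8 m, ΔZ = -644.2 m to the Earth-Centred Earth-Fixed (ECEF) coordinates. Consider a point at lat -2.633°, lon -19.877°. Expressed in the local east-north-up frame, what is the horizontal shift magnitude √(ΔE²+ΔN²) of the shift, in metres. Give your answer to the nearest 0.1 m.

At φ = -2.633°, λ = -19.877°: sin φ = -0.045938, cos φ = 0.998944, sin λ = -0.340002, cos λ = 0.940425.
ΔE = −sin λ·ΔX + cos λ·ΔY = −(-0.340002)·(608.5) + (0.940425)·(-642.8) = -397.61 m.
ΔN = −sin φ cos λ·ΔX − sin φ sin λ·ΔY + cos φ·ΔZ = −(-0.045938)(0.940425)(608.5) − (-0.045938)(-0.340002)(-642.8) + (0.998944)(-644.2) = -607.19 m.
Horizontal magnitude = √(ΔE² + ΔN²) = √((-397.61)² + (-607.19)²) = 725.80 m.

725.8 m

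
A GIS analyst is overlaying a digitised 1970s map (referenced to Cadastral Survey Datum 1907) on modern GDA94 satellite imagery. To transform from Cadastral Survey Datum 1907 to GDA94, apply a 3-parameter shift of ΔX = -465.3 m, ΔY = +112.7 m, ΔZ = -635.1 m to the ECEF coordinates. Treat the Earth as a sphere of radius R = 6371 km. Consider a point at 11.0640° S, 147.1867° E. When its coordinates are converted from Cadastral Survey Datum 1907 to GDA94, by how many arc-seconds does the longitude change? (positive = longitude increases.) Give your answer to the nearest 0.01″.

sin φ = -0.191905, cos φ = 0.981413, sin λ = 0.541903, cos λ = -0.840441.
East component: ΔE = −sin λ·ΔX + cos λ·ΔY = −(0.541903)(-465.3) + (-0.840441)(112.7) = 157.43 m.
1° of latitude spans πR/180 = 111195 m; at latitude φ, 1° of longitude spans that × cos φ = 109128.2 m, so Δλ = 157.43 / 109128.2 × 3600 = 5.193″.

Δλ = 5.19″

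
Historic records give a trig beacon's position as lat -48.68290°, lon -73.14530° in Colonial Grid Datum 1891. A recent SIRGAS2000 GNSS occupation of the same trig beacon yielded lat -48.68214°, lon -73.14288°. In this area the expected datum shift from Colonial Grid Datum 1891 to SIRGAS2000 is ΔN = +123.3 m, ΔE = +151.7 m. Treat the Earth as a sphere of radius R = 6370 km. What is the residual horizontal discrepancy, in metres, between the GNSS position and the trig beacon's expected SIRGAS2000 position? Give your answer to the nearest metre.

Observed coordinate differences: Δφ = +0.00076°, Δλ = +0.00242°.
Converting to metres (1° lat = 111177 m, cos φ = 0.660226): observed ΔN = 84.5 m, observed ΔE = 177.6 m.
Subtracting the expected shift leaves a residual of 84.5 − (123.3) = -38.8 m north and 177.6 − (151.7) = 25.9 m east.
Residual distance = √((-38.8)² + 25.9²) = 46.7 m.

47 m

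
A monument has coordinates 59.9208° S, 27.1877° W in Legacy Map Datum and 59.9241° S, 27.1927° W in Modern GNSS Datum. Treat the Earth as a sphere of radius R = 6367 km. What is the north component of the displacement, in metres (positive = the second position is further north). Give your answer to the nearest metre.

ΔN = -367 m

Δφ = -59.9241° − -59.9208° = -0.0033°; Δλ = -27.1927° − -27.1877° = -0.0050°.
1° along a meridian = πR/180 = 111125 m.
ΔN = Δφ × 111125 = -366.7 m; ΔE = Δλ × 111125 × cos(-59.9208°) = -0.0050 × 111125 × 0.501197 = -278.5 m.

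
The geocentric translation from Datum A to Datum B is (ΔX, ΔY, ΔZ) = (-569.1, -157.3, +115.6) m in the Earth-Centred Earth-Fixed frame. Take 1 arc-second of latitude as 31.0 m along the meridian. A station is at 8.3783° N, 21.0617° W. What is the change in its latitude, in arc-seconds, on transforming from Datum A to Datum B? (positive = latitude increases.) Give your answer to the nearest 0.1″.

Δφ = 5.9″

sin φ = 0.145708, cos φ = 0.989328, sin λ = -0.359373, cos λ = 0.933194.
North component: ΔN = −sin φ cos λ·ΔX − sin φ sin λ·ΔY + cos φ·ΔZ = −(0.145708)(0.933194)(-569.1) − (0.145708)(-0.359373)(-157.3) + (0.989328)(115.6) = 183.51 m.
1° of latitude spans 3600 × 31.00 = 111600 m, so Δφ = 183.51 / 111600 × 3600 = 5.920″.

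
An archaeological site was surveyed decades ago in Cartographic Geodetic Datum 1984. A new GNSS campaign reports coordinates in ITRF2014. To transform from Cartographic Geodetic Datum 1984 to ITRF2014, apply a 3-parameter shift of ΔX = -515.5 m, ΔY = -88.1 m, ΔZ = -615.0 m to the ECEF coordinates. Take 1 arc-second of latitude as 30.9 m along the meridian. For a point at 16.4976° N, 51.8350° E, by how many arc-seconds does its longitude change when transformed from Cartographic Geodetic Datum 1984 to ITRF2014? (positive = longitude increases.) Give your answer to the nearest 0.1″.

Δλ = 11.8″

sin φ = 0.283975, cos φ = 0.958832, sin λ = 0.786235, cos λ = 0.617928.
East component: ΔE = −sin λ·ΔX + cos λ·ΔY = −(0.786235)(-515.5) + (0.617928)(-88.1) = 350.86 m.
1° of latitude spans 3600 × 30.90 = 111240 m; at latitude φ, 1° of longitude spans that × cos φ = 106660.4 m, so Δλ = 350.86 / 106660.4 × 3600 = 11.842″.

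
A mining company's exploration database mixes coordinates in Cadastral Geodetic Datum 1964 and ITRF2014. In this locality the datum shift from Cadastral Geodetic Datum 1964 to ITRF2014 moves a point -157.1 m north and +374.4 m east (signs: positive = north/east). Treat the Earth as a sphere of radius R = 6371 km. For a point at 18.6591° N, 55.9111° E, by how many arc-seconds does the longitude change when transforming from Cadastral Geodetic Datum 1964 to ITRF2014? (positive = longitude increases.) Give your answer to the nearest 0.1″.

At latitude 18.6591°, cos φ = 0.947439.
One radian of longitude at latitude φ spans R cos φ, so Δλ = ΔE / (R cos φ) = 374.4 / (6371000 × 0.947439) = 6.2026e-05 rad = 12.794″.

Δλ = 12.8″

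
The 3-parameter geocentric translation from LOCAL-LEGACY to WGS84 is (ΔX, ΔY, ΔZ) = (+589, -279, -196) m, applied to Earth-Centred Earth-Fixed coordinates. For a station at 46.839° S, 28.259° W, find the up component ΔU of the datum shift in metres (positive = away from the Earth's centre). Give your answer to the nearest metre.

ΔU = 588 m

At φ = -46.839°, λ = -28.259°: sin φ = -0.729434, cos φ = 0.684051, sin λ = -0.473458, cos λ = 0.880816.
ΔU = cos φ cos λ·ΔX + cos φ sin λ·ΔY + sin φ·ΔZ = (0.684051)(0.880816)(589) + (0.684051)(-0.473458)(-279) + (-0.729434)(-196) = 588.21 m.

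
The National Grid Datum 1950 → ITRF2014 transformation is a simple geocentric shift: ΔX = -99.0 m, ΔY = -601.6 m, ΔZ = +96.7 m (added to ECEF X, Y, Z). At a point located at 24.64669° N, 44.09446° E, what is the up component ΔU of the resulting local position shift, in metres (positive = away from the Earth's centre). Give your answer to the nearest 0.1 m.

The local up (radial) axis is (cos φ cos λ, cos φ sin λ, sin φ), giving ΔU = -64.624 − 380.482 + 40.326 = -404.78 m.

ΔU = -404.8 m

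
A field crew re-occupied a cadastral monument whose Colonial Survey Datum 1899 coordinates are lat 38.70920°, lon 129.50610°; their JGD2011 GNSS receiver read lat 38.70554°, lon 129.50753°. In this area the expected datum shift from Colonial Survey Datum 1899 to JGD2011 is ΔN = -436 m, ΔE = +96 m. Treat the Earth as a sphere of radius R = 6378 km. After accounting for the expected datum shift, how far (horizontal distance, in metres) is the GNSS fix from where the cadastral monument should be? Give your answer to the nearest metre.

Observed coordinate differences: Δφ = -0.00366°, Δλ = +0.00143°.
Converting to metres (1° lat = 111317 m, cos φ = 0.780330): observed ΔN = -407.4 m, observed ΔE = 124.2 m.
Subtracting the expected shift leaves a residual of -407.4 − (-436) = 28.6 m north and 124.2 − (96) = 28.2 m east.
Residual distance = √(28.6² + 28.2²) = 40.2 m.

40 m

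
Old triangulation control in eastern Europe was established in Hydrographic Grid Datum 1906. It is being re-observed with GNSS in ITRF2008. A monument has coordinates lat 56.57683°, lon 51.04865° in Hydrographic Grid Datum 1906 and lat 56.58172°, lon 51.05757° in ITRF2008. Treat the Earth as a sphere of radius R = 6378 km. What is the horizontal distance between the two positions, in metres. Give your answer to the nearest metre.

772 m

Δφ = 56.58172° − 56.57683° = +0.00489°; Δλ = 51.05757° − 51.04865° = +0.00892°.
1° along a meridian = πR/180 = 111317 m.
ΔN = Δφ × 111317 = 544.3 m; ΔE = Δλ × 111317 × cos(56.57683°) = +0.00892 × 111317 × 0.550818 = 546.9 m.
Distance = √(ΔE² + ΔN²) = √(546.9² + 544.3²) = 771.7 m.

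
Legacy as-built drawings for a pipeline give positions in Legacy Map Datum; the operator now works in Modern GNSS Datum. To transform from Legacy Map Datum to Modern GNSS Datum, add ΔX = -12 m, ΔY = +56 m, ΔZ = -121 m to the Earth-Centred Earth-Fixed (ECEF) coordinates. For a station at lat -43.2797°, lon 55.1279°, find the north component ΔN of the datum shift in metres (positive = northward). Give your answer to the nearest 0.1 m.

ΔN = -61.3 m

The local north axis is (−sin φ cos λ, −sin φ sin λ, cos φ), giving ΔN = -4.704 + 31.497 − 88.090 = -61.30 m.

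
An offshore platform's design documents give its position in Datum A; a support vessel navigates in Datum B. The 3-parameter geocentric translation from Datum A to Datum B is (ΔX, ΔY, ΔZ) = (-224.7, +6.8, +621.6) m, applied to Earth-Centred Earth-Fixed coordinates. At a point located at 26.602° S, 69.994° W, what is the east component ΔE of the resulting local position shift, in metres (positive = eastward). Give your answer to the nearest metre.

At φ = -26.602°, λ = -69.994°: sin φ = -0.447790, cos φ = 0.894139, sin λ = -0.939657, cos λ = 0.342119.
ΔE = −sin λ·ΔX + cos λ·ΔY = −(-0.939657)·(-224.7) + (0.342119)·(6.8) = -208.81 m.

ΔE = -209 m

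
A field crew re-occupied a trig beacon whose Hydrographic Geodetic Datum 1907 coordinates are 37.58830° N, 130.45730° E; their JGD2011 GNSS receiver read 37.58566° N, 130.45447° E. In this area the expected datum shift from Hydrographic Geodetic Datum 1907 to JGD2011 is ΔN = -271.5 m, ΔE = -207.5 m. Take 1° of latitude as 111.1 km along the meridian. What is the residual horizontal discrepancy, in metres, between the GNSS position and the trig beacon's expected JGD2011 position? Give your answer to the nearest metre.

Observed coordinate differences: Δφ = -0.00264°, Δλ = -0.00283°.
Converting to metres (1° lat = 111100 m, cos φ = 0.792414): observed ΔN = -293.3 m, observed ΔE = -249.1 m.
Subtracting the expected shift leaves a residual of -293.3 − (-271.5) = -21.8 m north and -249.1 − (-207.5) = -41.6 m east.
Residual distance = √((-21.8)² + (-41.6)²) = 47.0 m.

47 m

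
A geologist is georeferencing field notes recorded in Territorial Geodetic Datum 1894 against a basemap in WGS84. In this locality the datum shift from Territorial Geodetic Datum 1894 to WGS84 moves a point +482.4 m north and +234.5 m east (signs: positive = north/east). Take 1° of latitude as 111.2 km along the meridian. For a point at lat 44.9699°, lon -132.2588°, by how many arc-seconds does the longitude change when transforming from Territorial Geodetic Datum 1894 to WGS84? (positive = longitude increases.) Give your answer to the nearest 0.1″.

Δλ = 10.7″

At latitude 44.9699°, cos φ = 0.707478.
1° of longitude at this latitude = 111.2 × cos φ = 78.67 km, so Δλ = 234.5 / 78671.6 = 0.0029807° = 10.731″.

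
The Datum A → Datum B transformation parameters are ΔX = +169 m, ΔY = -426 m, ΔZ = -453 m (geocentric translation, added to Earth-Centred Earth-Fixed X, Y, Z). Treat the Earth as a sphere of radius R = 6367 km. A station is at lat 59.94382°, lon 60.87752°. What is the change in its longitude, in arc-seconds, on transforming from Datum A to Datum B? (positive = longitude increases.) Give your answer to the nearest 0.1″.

Δλ = -23.0″

sin φ = 0.865535, cos φ = 0.500849, sin λ = 0.873581, cos λ = 0.486678.
East component: ΔE = −sin λ·ΔX + cos λ·ΔY = −(0.873581)(169) + (0.486678)(-426) = -354.96 m.
1° of latitude spans πR/180 = 111125 m; at latitude φ, 1° of longitude spans that × cos φ = 55656.9 m, so Δλ = -354.96 / 55656.9 × 3600 = -22.960″.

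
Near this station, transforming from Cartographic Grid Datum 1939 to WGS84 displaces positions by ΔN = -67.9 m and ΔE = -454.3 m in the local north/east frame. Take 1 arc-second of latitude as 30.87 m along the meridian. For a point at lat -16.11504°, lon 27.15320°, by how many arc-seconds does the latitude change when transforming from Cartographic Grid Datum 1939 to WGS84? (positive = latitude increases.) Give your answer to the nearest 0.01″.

Δφ = -2.20″

1″ of latitude = 30.87 m, so Δφ = -67.9 / 30.87 = -2.200″.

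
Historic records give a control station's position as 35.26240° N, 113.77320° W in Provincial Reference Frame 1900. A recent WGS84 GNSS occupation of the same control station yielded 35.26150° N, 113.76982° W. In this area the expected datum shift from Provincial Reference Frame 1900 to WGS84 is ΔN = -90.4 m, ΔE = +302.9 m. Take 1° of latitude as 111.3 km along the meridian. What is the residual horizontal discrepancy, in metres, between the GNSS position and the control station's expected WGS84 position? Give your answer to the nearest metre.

11 m

Observed coordinate differences: Δφ = -0.00090°, Δλ = +0.00338°.
Converting to metres (1° lat = 111300 m, cos φ = 0.816517): observed ΔN = -100.2 m, observed ΔE = 307.2 m.
Subtracting the expected shift leaves a residual of -100.2 − (-90.4) = -9.8 m north and 307.2 − (302.9) = 4.3 m east.
Residual distance = √((-9.8)² + 4.3²) = 10.7 m.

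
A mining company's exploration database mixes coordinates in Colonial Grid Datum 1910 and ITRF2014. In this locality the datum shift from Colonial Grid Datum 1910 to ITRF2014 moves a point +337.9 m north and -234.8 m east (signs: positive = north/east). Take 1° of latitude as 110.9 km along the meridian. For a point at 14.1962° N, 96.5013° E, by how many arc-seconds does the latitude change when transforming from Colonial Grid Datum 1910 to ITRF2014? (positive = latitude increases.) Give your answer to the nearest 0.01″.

1° of latitude = 110.9 km, so Δφ = 337.9 / 110900 = 0.0030469° = 10.969″.

Δφ = 10.97″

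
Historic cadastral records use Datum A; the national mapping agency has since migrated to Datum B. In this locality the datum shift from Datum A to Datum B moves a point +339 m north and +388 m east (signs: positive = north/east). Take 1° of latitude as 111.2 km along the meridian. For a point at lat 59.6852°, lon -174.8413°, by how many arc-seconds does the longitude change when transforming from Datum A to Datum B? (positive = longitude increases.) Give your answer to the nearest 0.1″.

Δλ = 24.9″

At latitude 59.6852°, cos φ = 0.504751.
1° of longitude at this latitude = 111.2 × cos φ = 56.13 km, so Δλ = 388.0 / 56128.3 = 0.0069127° = 24.886″.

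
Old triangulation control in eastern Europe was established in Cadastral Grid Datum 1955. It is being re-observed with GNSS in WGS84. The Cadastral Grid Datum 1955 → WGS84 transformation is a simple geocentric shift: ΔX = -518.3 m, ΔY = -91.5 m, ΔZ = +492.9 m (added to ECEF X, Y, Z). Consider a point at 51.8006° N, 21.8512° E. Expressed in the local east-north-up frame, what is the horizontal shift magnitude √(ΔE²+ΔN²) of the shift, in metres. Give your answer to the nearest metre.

718 m

The local east axis at (φ, λ) is (−sin λ, cos λ, 0), so ΔE = −sin(21.8512°)·(-518.3) + cos(21.8512°)·(-91.5) = 107.98 m.
The local north axis is (−sin φ cos λ, −sin φ sin λ, cos φ), giving ΔN = 378.049 + 26.763 + 304.809 = 709.62 m.
Horizontal magnitude = √(ΔE² + ΔN²) = √(107.98² + 709.62²) = 717.79 m.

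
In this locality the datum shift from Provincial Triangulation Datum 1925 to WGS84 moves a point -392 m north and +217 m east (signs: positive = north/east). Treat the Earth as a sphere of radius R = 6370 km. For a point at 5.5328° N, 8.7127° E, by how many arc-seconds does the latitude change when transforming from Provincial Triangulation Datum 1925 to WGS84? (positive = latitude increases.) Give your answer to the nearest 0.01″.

On a sphere of radius R, 1 rad of latitude = R, so Δφ = ΔN / R = -392.0 / 6370000 = -6.1538e-05 rad = -12.693″.

Δφ = -12.69″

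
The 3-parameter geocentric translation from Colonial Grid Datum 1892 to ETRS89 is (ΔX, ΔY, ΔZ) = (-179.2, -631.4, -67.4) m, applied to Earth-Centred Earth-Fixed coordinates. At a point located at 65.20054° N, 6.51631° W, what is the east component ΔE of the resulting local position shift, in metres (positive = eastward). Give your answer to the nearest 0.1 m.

The local east axis at (φ, λ) is (−sin λ, cos λ, 0), so ΔE = −sin(-6.51631°)·(-179.2) + cos(-6.51631°)·(-631.4) = -647.66 m.

ΔE = -647.7 m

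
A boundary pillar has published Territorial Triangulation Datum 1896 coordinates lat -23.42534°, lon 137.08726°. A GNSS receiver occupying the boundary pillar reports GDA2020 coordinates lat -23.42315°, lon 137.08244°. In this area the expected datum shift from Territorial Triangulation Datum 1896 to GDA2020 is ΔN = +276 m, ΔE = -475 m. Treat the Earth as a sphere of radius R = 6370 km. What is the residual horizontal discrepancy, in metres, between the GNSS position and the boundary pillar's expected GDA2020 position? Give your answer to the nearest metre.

37 m

Observed coordinate differences: Δφ = +0.00219°, Δλ = -0.00482°.
Converting to metres (1° lat = 111177 m, cos φ = 0.917579): observed ΔN = 243.5 m, observed ΔE = -491.7 m.
Subtracting the expected shift leaves a residual of 243.5 − (276) = -32.5 m north and -491.7 − (-475) = -16.7 m east.
Residual distance = √((-32.5)² + (-16.7)²) = 36.6 m.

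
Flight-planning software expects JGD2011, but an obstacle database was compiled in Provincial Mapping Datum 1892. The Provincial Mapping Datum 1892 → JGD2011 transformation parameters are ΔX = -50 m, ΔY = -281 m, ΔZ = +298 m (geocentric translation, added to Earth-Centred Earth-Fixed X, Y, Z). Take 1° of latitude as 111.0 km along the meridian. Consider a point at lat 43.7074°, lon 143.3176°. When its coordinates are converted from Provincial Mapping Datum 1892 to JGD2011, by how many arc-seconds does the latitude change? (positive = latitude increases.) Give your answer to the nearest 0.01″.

Δφ = 9.85″

sin φ = 0.690976, cos φ = 0.722878, sin λ = 0.597379, cos λ = -0.801959.
North component: ΔN = −sin φ cos λ·ΔX − sin φ sin λ·ΔY + cos φ·ΔZ = −(0.690976)(-0.801959)(-50) − (0.690976)(0.597379)(-281) + (0.722878)(298) = 303.70 m.
1° of latitude spans 111000 m, so Δφ = 303.70 / 111000 × 3600 = 9.850″.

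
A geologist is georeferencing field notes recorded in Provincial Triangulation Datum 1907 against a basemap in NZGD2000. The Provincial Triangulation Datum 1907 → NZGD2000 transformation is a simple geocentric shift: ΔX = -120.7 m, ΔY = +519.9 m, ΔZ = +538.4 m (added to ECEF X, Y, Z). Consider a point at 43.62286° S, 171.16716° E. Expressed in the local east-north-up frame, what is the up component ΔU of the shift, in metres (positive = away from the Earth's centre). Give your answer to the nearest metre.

ΔU = -227 m

At φ = -43.62286°, λ = 171.16716°: sin φ = -0.689908, cos φ = 0.723897, sin λ = 0.153552, cos λ = -0.988141.
ΔU = cos φ cos λ·ΔX + cos φ sin λ·ΔY + sin φ·ΔZ = (0.723897)(-0.988141)(-120.7) + (0.723897)(0.153552)(519.9) + (-0.689908)(538.4) = -227.32 m.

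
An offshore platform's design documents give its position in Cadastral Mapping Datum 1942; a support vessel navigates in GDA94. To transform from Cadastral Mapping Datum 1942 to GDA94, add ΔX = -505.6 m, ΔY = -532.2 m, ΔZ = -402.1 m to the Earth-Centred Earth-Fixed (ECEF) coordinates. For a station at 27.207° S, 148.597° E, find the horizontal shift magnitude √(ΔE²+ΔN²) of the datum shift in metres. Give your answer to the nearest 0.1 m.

773.0 m

The local east axis at (φ, λ) is (−sin λ, cos λ, 0), so ΔE = −sin(148.597°)·(-505.6) + cos(148.597°)·(-532.2) = 717.69 m.
The local north axis is (−sin φ cos λ, −sin φ sin λ, cos φ), giving ΔN = 197.304 − 126.786 − 357.612 = -287.09 m.
Horizontal magnitude = √(ΔE² + ΔN²) = √(717.69² + (-287.09)²) = 772.98 m.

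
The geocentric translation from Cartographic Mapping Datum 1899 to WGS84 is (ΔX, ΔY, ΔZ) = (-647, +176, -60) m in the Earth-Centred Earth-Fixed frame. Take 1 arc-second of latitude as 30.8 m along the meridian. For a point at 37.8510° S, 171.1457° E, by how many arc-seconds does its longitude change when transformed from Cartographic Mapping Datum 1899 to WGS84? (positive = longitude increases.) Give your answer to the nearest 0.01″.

Δλ = -3.06″

sin φ = -0.613610, cos φ = 0.789609, sin λ = 0.153922, cos λ = -0.988083.
East component: ΔE = −sin λ·ΔX + cos λ·ΔY = −(0.153922)(-647) + (-0.988083)(176) = -74.31 m.
1° of latitude spans 3600 × 30.80 = 110880 m; at latitude φ, 1° of longitude spans that × cos φ = 87551.9 m, so Δλ = -74.31 / 87551.9 × 3600 = -3.056″.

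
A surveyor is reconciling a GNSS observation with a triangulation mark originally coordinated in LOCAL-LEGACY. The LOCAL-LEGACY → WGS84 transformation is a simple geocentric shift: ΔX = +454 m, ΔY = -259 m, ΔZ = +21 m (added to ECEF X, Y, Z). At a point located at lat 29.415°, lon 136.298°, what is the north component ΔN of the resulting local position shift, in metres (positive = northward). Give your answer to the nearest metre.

At φ = 29.415°, λ = 136.298°: sin φ = 0.491132, cos φ = 0.871085, sin λ = 0.690908, cos λ = -0.722943.
ΔN = −sin φ cos λ·ΔX − sin φ sin λ·ΔY + cos φ·ΔZ = −(0.491132)(-0.722943)(454) − (0.491132)(0.690908)(-259) + (0.871085)(21) = 267.38 m.

ΔN = 267 m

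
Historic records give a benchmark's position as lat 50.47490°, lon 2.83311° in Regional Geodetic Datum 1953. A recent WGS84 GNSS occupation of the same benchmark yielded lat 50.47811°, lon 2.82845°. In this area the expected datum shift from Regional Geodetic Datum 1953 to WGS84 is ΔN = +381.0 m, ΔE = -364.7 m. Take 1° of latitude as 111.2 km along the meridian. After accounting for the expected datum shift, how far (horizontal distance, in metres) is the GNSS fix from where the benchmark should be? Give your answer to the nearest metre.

Observed coordinate differences: Δφ = +0.00321°, Δλ = -0.00466°.
Converting to metres (1° lat = 111200 m, cos φ = 0.636416): observed ΔN = 357.0 m, observed ΔE = -329.8 m.
Subtracting the expected shift leaves a residual of 357.0 − (381.0) = -24.0 m north and -329.8 − (-364.7) = 34.9 m east.
Residual distance = √((-24.0)² + 34.9²) = 42.4 m.

42 m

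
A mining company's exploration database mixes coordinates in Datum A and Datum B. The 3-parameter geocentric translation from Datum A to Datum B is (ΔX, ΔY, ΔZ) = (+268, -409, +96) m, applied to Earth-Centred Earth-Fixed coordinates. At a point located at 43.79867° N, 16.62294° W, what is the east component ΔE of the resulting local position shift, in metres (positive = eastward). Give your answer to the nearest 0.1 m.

ΔE = -315.2 m

At φ = 43.79867°, λ = -16.62294°: sin φ = 0.692126, cos φ = 0.721776, sin λ = -0.286072, cos λ = 0.958208.
ΔE = −sin λ·ΔX + cos λ·ΔY = −(-0.286072)·(268) + (0.958208)·(-409) = -315.24 m.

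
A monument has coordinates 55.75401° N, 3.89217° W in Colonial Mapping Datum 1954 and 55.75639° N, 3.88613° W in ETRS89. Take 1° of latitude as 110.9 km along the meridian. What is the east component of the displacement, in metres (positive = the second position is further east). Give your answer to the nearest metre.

ΔE = 377 m

Δφ = 55.75639° − 55.75401° = +0.00238°; Δλ = -3.88613° − -3.89217° = +0.00604°.
ΔN = Δφ × 110900 = 263.9 m; ΔE = Δλ × 110900 × cos(55.75401°) = +0.00604 × 110900 × 0.562747 = 376.9 m.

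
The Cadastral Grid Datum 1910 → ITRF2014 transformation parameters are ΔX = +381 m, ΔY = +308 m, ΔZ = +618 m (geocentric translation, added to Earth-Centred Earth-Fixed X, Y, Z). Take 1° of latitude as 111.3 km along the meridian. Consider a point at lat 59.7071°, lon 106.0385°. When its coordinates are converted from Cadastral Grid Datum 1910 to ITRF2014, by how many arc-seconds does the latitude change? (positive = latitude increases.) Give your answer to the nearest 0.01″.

Δφ = 4.76″

sin φ = 0.863458, cos φ = 0.504421, sin λ = 0.961076, cos λ = -0.276283.
North component: ΔN = −sin φ cos λ·ΔX − sin φ sin λ·ΔY + cos φ·ΔZ = −(0.863458)(-0.276283)(381) − (0.863458)(0.961076)(308) + (0.504421)(618) = 147.03 m.
1° of latitude spans 111300 m, so Δφ = 147.03 / 111300 × 3600 = 4.756″.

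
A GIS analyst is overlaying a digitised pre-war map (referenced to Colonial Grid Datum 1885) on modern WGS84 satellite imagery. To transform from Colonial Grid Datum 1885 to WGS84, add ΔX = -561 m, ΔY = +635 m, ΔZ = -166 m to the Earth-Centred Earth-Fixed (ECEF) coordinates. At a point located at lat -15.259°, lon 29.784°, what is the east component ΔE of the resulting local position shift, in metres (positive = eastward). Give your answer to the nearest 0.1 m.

The local east axis at (φ, λ) is (−sin λ, cos λ, 0), so ΔE = −sin(29.784°)·(-561) + cos(29.784°)·635 = 829.79 m.

ΔE = 829.8 m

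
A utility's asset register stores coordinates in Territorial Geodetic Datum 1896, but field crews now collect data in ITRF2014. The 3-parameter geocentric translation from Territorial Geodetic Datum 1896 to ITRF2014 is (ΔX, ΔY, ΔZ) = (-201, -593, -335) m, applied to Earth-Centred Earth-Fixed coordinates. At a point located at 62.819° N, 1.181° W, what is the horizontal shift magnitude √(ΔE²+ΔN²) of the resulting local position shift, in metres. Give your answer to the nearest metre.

The local east axis at (φ, λ) is (−sin λ, cos λ, 0), so ΔE = −sin(-1.181°)·(-201) + cos(-1.181°)·(-593) = -597.02 m.
The local north axis is (−sin φ cos λ, −sin φ sin λ, cos φ), giving ΔN = 178.765 − 10.873 − 153.029 = 14.86 m.
Horizontal magnitude = √(ΔE² + ΔN²) = √((-597.02)² + 14.86²) = 597.20 m.

597 m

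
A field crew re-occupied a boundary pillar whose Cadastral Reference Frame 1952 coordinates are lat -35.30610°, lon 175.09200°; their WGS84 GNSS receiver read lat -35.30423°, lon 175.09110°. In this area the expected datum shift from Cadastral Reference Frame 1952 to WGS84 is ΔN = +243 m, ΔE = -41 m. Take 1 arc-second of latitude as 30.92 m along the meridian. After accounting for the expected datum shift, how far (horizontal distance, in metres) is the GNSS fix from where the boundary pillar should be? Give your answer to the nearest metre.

54 m

Observed coordinate differences: Δφ = +0.00187°, Δλ = -0.00090°.
Converting to metres (1° lat = 111312 m, cos φ = 0.816076): observed ΔN = 208.2 m, observed ΔE = -81.8 m.
Subtracting the expected shift leaves a residual of 208.2 − (243) = -34.8 m north and -81.8 − (-41) = -40.8 m east.
Residual distance = √((-34.8)² + (-40.8)²) = 53.6 m.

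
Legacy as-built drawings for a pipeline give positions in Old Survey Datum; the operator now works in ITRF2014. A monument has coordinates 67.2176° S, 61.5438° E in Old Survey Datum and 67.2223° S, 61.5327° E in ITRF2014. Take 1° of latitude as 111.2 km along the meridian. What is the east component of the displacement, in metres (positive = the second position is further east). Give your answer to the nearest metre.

ΔE = -478 m

Δφ = -67.2223° − -67.2176° = -0.0047°; Δλ = 61.5327° − 61.5438° = -0.0111°.
ΔN = Δφ × 111200 = -522.6 m; ΔE = Δλ × 111200 × cos(-67.2176°) = -0.0111 × 111200 × 0.387232 = -478.0 m.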